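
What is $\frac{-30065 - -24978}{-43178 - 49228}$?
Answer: $\frac{5087}{92406} \approx 0.055051$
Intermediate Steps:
$\frac{-30065 - -24978}{-43178 - 49228} = \frac{-30065 + 24978}{-92406} = \left(-5087\right) \left(- \frac{1}{92406}\right) = \frac{5087}{92406}$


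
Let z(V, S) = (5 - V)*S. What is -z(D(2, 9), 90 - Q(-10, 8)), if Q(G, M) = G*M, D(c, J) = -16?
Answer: -3570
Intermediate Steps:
z(V, S) = S*(5 - V)
-z(D(2, 9), 90 - Q(-10, 8)) = -(90 - (-10)*8)*(5 - 1*(-16)) = -(90 - 1*(-80))*(5 + 16) = -(90 + 80)*21 = -170*21 = -1*3570 = -3570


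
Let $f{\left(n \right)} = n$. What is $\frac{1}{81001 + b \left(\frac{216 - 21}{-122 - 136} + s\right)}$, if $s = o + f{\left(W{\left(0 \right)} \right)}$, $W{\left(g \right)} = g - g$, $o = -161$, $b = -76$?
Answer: $\frac{43}{4011661} \approx 1.0719 \cdot 10^{-5}$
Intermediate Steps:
$W{\left(g \right)} = 0$
$s = -161$ ($s = -161 + 0 = -161$)
$\frac{1}{81001 + b \left(\frac{216 - 21}{-122 - 136} + s\right)} = \frac{1}{81001 - 76 \left(\frac{216 - 21}{-122 - 136} - 161\right)} = \frac{1}{81001 - 76 \left(\frac{195}{-258} - 161\right)} = \frac{1}{81001 - 76 \left(195 \left(- \frac{1}{258}\right) - 161\right)} = \frac{1}{81001 - 76 \left(- \frac{65}{86} - 161\right)} = \frac{1}{81001 - - \frac{528618}{43}} = \frac{1}{81001 + \frac{528618}{43}} = \frac{1}{\frac{4011661}{43}} = \frac{43}{4011661}$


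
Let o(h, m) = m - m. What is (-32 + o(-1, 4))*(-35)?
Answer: 1120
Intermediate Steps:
o(h, m) = 0
(-32 + o(-1, 4))*(-35) = (-32 + 0)*(-35) = -32*(-35) = 1120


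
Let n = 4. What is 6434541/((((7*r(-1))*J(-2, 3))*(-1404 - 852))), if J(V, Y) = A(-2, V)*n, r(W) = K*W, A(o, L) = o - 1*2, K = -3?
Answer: 714949/84224 ≈ 8.4887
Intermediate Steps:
A(o, L) = -2 + o (A(o, L) = o - 2 = -2 + o)
r(W) = -3*W
J(V, Y) = -16 (J(V, Y) = (-2 - 2)*4 = -4*4 = -16)
6434541/((((7*r(-1))*J(-2, 3))*(-1404 - 852))) = 6434541/((((7*(-3*(-1)))*(-16))*(-1404 - 852))) = 6434541/((((7*3)*(-16))*(-2256))) = 6434541/(((21*(-16))*(-2256))) = 6434541/((-336*(-2256))) = 6434541/758016 = 6434541*(1/758016) = 714949/84224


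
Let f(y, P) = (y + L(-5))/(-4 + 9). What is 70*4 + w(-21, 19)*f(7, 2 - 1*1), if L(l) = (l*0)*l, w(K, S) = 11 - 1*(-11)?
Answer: 1554/5 ≈ 310.80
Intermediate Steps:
w(K, S) = 22 (w(K, S) = 11 + 11 = 22)
L(l) = 0 (L(l) = 0*l = 0)
f(y, P) = y/5 (f(y, P) = (y + 0)/(-4 + 9) = y/5)
70*4 + w(-21, 19)*f(7, 2 - 1*1) = 70*4 + 22*((1/5)*7) = 280 + 22*(7/5) = 280 + 154/5 = 1554/5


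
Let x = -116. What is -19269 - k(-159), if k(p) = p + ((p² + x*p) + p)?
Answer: -62676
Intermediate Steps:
k(p) = p² - 114*p (k(p) = p + ((p² - 116*p) + p) = p + (p² - 115*p) = p² - 114*p)
-19269 - k(-159) = -19269 - (-159)*(-114 - 159) = -19269 - (-159)*(-273) = -19269 - 1*43407 = -19269 - 43407 = -62676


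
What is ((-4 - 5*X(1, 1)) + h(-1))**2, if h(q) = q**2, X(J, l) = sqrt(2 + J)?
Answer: 84 + 30*sqrt(3) ≈ 135.96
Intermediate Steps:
((-4 - 5*X(1, 1)) + h(-1))**2 = ((-4 - 5*sqrt(2 + 1)) + (-1)**2)**2 = ((-4 - 5*sqrt(3)) + 1)**2 = (-3 - 5*sqrt(3))**2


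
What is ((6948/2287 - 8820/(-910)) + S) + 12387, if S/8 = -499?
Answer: 249970231/29731 ≈ 8407.7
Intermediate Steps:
S = -3992 (S = 8*(-499) = -3992)
((6948/2287 - 8820/(-910)) + S) + 12387 = ((6948/2287 - 8820/(-910)) - 3992) + 12387 = ((6948*(1/2287) - 8820*(-1/910)) - 3992) + 12387 = ((6948/2287 + 126/13) - 3992) + 12387 = (378486/29731 - 3992) + 12387 = -118307666/29731 + 12387 = 249970231/29731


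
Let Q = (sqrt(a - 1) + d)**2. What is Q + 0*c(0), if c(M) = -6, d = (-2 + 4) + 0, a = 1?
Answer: 4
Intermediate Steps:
d = 2 (d = 2 + 0 = 2)
Q = 4 (Q = (sqrt(1 - 1) + 2)**2 = (sqrt(0) + 2)**2 = (0 + 2)**2 = 2**2 = 4)
Q + 0*c(0) = 4 + 0*(-6) = 4 + 0 = 4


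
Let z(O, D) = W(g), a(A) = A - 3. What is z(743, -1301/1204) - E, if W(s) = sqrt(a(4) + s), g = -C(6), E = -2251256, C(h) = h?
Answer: 2251256 + I*sqrt(5) ≈ 2.2513e+6 + 2.2361*I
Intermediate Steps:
a(A) = -3 + A
g = -6 (g = -1*6 = -6)
W(s) = sqrt(1 + s) (W(s) = sqrt((-3 + 4) + s) = sqrt(1 + s))
z(O, D) = I*sqrt(5) (z(O, D) = sqrt(1 - 6) = sqrt(-5) = I*sqrt(5))
z(743, -1301/1204) - E = I*sqrt(5) - 1*(-2251256) = I*sqrt(5) + 2251256 = 2251256 + I*sqrt(5)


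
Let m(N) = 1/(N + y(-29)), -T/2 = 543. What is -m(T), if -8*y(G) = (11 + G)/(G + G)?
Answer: 232/251961 ≈ 0.00092078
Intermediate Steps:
T = -1086 (T = -2*543 = -1086)
y(G) = -(11 + G)/(16*G) (y(G) = -(11 + G)/(8*(G + G)) = -(11 + G)/(8*(2*G)) = -(11 + G)*1/(2*G)/8 = -(11 + G)/(16*G))
m(N) = 1/(-9/232 + N) (m(N) = 1/(N + (1/16)*(-11 - 1*(-29))/(-29)) = 1/(N + (1/16)*(-1/29)*(-11 + 29)) = 1/(N + (1/16)*(-1/29)*18) = 1/(N - 9/232) = 1/(-9/232 + N))
-m(T) = -232/(-9 + 232*(-1086)) = -232/(-9 - 251952) = -232/(-251961) = -232*(-1)/251961 = -1*(-232/251961) = 232/251961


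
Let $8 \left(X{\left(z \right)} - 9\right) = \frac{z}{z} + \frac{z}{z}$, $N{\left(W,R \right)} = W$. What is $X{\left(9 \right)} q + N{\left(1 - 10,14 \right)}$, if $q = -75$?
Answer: $- \frac{2811}{4} \approx -702.75$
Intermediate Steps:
$X{\left(z \right)} = \frac{37}{4}$ ($X{\left(z \right)} = 9 + \frac{\frac{z}{z} + \frac{z}{z}}{8} = 9 + \frac{1 + 1}{8} = 9 + \frac{1}{8} \cdot 2 = 9 + \frac{1}{4} = \frac{37}{4}$)
$X{\left(9 \right)} q + N{\left(1 - 10,14 \right)} = \frac{37}{4} \left(-75\right) + \left(1 - 10\right) = - \frac{2775}{4} + \left(1 - 10\right) = - \frac{2775}{4} - 9 = - \frac{2811}{4}$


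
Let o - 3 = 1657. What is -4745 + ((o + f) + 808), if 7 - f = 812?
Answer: -3082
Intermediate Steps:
f = -805 (f = 7 - 1*812 = 7 - 812 = -805)
o = 1660 (o = 3 + 1657 = 1660)
-4745 + ((o + f) + 808) = -4745 + ((1660 - 805) + 808) = -4745 + (855 + 808) = -4745 + 1663 = -3082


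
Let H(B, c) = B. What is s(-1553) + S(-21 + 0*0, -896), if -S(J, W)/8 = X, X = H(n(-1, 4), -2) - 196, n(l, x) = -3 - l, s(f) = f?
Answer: 31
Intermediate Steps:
X = -198 (X = (-3 - 1*(-1)) - 196 = (-3 + 1) - 196 = -2 - 196 = -198)
S(J, W) = 1584 (S(J, W) = -8*(-198) = 1584)
s(-1553) + S(-21 + 0*0, -896) = -1553 + 1584 = 31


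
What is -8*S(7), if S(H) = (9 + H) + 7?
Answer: -184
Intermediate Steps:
S(H) = 16 + H
-8*S(7) = -8*(16 + 7) = -8*23 = -184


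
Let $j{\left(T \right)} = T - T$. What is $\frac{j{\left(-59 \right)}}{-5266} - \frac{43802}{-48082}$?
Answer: $\frac{21901}{24041} \approx 0.91098$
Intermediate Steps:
$j{\left(T \right)} = 0$
$\frac{j{\left(-59 \right)}}{-5266} - \frac{43802}{-48082} = \frac{0}{-5266} - \frac{43802}{-48082} = 0 \left(- \frac{1}{5266}\right) - - \frac{21901}{24041} = 0 + \frac{21901}{24041} = \frac{21901}{24041}$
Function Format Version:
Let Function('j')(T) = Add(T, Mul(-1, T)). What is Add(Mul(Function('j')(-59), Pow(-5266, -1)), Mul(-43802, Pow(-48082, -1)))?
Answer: Rational(21901, 24041) ≈ 0.91098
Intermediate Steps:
Function('j')(T) = 0
Add(Mul(Function('j')(-59), Pow(-5266, -1)), Mul(-43802, Pow(-48082, -1))) = Add(Mul(0, Pow(-5266, -1)), Mul(-43802, Pow(-48082, -1))) = Add(Mul(0, Rational(-1, 5266)), Mul(-43802, Rational(-1, 48082))) = Add(0, Rational(21901, 24041)) = Rational(21901, 24041)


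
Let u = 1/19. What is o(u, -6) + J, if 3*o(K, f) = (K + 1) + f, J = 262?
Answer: 14840/57 ≈ 260.35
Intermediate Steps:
u = 1/19 ≈ 0.052632
o(K, f) = ⅓ + K/3 + f/3 (o(K, f) = ((K + 1) + f)/3 = ((1 + K) + f)/3 = (1 + K + f)/3 = ⅓ + K/3 + f/3)
o(u, -6) + J = (⅓ + (⅓)*(1/19) + (⅓)*(-6)) + 262 = (⅓ + 1/57 - 2) + 262 = -94/57 + 262 = 14840/57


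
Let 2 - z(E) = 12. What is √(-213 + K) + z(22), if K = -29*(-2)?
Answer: -10 + I*√155 ≈ -10.0 + 12.45*I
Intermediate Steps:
K = 58
z(E) = -10 (z(E) = 2 - 1*12 = 2 - 12 = -10)
√(-213 + K) + z(22) = √(-213 + 58) - 10 = √(-155) - 10 = I*√155 - 10 = -10 + I*√155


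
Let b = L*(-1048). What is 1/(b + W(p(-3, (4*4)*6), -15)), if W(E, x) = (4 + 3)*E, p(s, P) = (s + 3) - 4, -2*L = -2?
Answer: -1/1076 ≈ -0.00092937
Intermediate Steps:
L = 1 (L = -½*(-2) = 1)
p(s, P) = -1 + s (p(s, P) = (3 + s) - 4 = -1 + s)
b = -1048 (b = 1*(-1048) = -1048)
W(E, x) = 7*E
1/(b + W(p(-3, (4*4)*6), -15)) = 1/(-1048 + 7*(-1 - 3)) = 1/(-1048 + 7*(-4)) = 1/(-1048 - 28) = 1/(-1076) = -1/1076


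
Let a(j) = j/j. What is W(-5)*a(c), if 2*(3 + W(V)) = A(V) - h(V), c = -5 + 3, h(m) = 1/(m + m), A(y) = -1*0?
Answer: -59/20 ≈ -2.9500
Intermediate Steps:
A(y) = 0
h(m) = 1/(2*m)
c = -2
a(j) = 1
W(V) = -3 - 1/(4*V) (W(V) = -3 + (0 - 1/(2*V))/2 = -3 + (-1/(2*V))/2 = -3 - 1/(4*V))
W(-5)*a(c) = (-3 - 1/4/(-5))*1 = (-3 - 1/4*(-1/5))*1 = (-3 + 1/20)*1 = -59/20*1 = -59/20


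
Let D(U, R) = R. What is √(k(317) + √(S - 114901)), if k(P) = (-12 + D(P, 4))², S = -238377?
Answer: √(64 + I*√353278) ≈ 18.191 + 16.337*I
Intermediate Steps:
k(P) = 64 (k(P) = (-12 + 4)² = (-8)² = 64)
√(k(317) + √(S - 114901)) = √(64 + √(-238377 - 114901)) = √(64 + √(-353278)) = √(64 + I*√353278)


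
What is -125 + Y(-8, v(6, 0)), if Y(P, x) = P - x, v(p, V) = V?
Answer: -133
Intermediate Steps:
-125 + Y(-8, v(6, 0)) = -125 + (-8 - 1*0) = -125 + (-8 + 0) = -125 - 8 = -133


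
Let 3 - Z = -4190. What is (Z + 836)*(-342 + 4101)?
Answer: 18904011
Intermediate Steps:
Z = 4193 (Z = 3 - 1*(-4190) = 3 + 4190 = 4193)
(Z + 836)*(-342 + 4101) = (4193 + 836)*(-342 + 4101) = 5029*3759 = 18904011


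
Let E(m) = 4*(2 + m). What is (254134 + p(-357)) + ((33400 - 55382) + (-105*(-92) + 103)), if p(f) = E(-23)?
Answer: 241831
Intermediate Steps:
E(m) = 8 + 4*m
p(f) = -84 (p(f) = 8 + 4*(-23) = 8 - 92 = -84)
(254134 + p(-357)) + ((33400 - 55382) + (-105*(-92) + 103)) = (254134 - 84) + ((33400 - 55382) + (-105*(-92) + 103)) = 254050 + (-21982 + (9660 + 103)) = 254050 + (-21982 + 9763) = 254050 - 12219 = 241831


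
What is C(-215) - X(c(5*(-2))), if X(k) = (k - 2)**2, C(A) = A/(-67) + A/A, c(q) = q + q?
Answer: -32146/67 ≈ -479.79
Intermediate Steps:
c(q) = 2*q
C(A) = 1 - A/67 (C(A) = A*(-1/67) + 1 = -A/67 + 1 = 1 - A/67)
X(k) = (-2 + k)**2
C(-215) - X(c(5*(-2))) = (1 - 1/67*(-215)) - (-2 + 2*(5*(-2)))**2 = (1 + 215/67) - (-2 + 2*(-10))**2 = 282/67 - (-2 - 20)**2 = 282/67 - 1*(-22)**2 = 282/67 - 1*484 = 282/67 - 484 = -32146/67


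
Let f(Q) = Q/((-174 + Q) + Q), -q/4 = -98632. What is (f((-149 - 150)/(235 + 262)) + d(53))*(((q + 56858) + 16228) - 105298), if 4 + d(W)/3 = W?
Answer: 1159453862709/21769 ≈ 5.3262e+7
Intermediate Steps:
d(W) = -12 + 3*W
q = 394528 (q = -4*(-98632) = 394528)
f(Q) = Q/(-174 + 2*Q)
(f((-149 - 150)/(235 + 262)) + d(53))*(((q + 56858) + 16228) - 105298) = (((-149 - 150)/(235 + 262))/(2*(-87 + (-149 - 150)/(235 + 262))) + (-12 + 3*53))*(((394528 + 56858) + 16228) - 105298) = ((-299/497)/(2*(-87 - 299/497)) + (-12 + 159))*((451386 + 16228) - 105298) = ((-299*1/497)/(2*(-87 - 299*1/497)) + 147)*(467614 - 105298) = ((½)*(-299/497)/(-87 - 299/497) + 147)*362316 = ((½)*(-299/497)/(-43538/497) + 147)*362316 = ((½)*(-299/497)*(-497/43538) + 147)*362316 = (299/87076 + 147)*362316 = (12800471/87076)*362316 = 1159453862709/21769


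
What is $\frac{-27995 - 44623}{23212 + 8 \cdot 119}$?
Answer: $- \frac{5187}{1726} \approx -3.0052$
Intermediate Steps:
$\frac{-27995 - 44623}{23212 + 8 \cdot 119} = - \frac{72618}{23212 + 952} = - \frac{72618}{24164} = \left(-72618\right) \frac{1}{24164} = - \frac{5187}{1726}$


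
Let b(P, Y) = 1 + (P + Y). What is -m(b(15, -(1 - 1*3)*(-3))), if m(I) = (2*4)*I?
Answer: -80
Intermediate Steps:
b(P, Y) = 1 + P + Y
m(I) = 8*I
-m(b(15, -(1 - 1*3)*(-3))) = -8*(1 + 15 - (1 - 1*3)*(-3)) = -8*(1 + 15 - (1 - 3)*(-3)) = -8*(1 + 15 - 1*(-2)*(-3)) = -8*(1 + 15 + 2*(-3)) = -8*(1 + 15 - 6) = -8*10 = -1*80 = -80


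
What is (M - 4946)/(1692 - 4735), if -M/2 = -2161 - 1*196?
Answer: 232/3043 ≈ 0.076241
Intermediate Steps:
M = 4714 (M = -2*(-2161 - 1*196) = -2*(-2161 - 196) = -2*(-2357) = 4714)
(M - 4946)/(1692 - 4735) = (4714 - 4946)/(1692 - 4735) = -232/(-3043) = -232*(-1/3043) = 232/3043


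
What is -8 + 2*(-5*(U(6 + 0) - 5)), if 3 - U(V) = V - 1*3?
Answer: 42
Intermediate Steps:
U(V) = 6 - V (U(V) = 3 - (V - 1*3) = 3 - (V - 3) = 3 - (-3 + V) = 3 + (3 - V) = 6 - V)
-8 + 2*(-5*(U(6 + 0) - 5)) = -8 + 2*(-5*((6 - (6 + 0)) - 5)) = -8 + 2*(-5*((6 - 1*6) - 5)) = -8 + 2*(-5*((6 - 6) - 5)) = -8 + 2*(-5*(0 - 5)) = -8 + 2*(-5*(-5)) = -8 + 2*25 = -8 + 50 = 42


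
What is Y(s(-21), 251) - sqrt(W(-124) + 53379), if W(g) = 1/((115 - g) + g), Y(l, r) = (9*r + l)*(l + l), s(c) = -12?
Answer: -53928 - sqrt(705937390)/115 ≈ -54159.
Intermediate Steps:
Y(l, r) = 2*l*(l + 9*r) (Y(l, r) = (l + 9*r)*(2*l) = 2*l*(l + 9*r))
W(g) = 1/115
Y(s(-21), 251) - sqrt(W(-124) + 53379) = 2*(-12)*(-12 + 9*251) - sqrt(1/115 + 53379) = 2*(-12)*(-12 + 2259) - sqrt(6138586/115) = 2*(-12)*2247 - sqrt(705937390)/115 = -53928 - sqrt(705937390)/115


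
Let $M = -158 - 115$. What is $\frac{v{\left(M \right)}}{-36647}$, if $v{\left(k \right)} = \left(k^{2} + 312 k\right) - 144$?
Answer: $\frac{10791}{36647} \approx 0.29446$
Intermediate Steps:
$M = -273$ ($M = -158 - 115 = -273$)
$v{\left(k \right)} = -144 + k^{2} + 312 k$
$\frac{v{\left(M \right)}}{-36647} = \frac{-144 + \left(-273\right)^{2} + 312 \left(-273\right)}{-36647} = \left(-144 + 74529 - 85176\right) \left(- \frac{1}{36647}\right) = \left(-10791\right) \left(- \frac{1}{36647}\right) = \frac{10791}{36647}$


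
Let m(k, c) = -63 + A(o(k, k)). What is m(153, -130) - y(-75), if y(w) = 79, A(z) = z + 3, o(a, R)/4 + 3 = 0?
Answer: -151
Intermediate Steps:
o(a, R) = -12 (o(a, R) = -12 + 4*0 = -12 + 0 = -12)
A(z) = 3 + z
m(k, c) = -72 (m(k, c) = -63 + (3 - 12) = -63 - 9 = -72)
m(153, -130) - y(-75) = -72 - 1*79 = -72 - 79 = -151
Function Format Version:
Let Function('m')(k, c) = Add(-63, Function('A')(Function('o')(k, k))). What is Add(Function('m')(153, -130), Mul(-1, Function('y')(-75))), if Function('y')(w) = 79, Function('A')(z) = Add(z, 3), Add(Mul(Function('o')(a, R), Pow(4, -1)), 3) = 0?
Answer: -151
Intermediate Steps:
Function('o')(a, R) = -12 (Function('o')(a, R) = Add(-12, Mul(4, 0)) = Add(-12, 0) = -12)
Function('A')(z) = Add(3, z)
Function('m')(k, c) = -72 (Function('m')(k, c) = Add(-63, Add(3, -12)) = Add(-63, -9) = -72)
Add(Function('m')(153, -130), Mul(-1, Function('y')(-75))) = Add(-72, Mul(-1, 79)) = Add(-72, -79) = -151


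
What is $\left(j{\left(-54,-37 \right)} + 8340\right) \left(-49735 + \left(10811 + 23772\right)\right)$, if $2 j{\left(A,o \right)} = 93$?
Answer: $-127072248$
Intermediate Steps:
$j{\left(A,o \right)} = \frac{93}{2}$ ($j{\left(A,o \right)} = \frac{1}{2} \cdot 93 = \frac{93}{2}$)
$\left(j{\left(-54,-37 \right)} + 8340\right) \left(-49735 + \left(10811 + 23772\right)\right) = \left(\frac{93}{2} + 8340\right) \left(-49735 + \left(10811 + 23772\right)\right) = \frac{16773 \left(-49735 + 34583\right)}{2} = \frac{16773}{2} \left(-15152\right) = -127072248$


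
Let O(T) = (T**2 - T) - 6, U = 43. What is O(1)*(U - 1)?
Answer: -252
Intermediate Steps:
O(T) = -6 + T**2 - T
O(1)*(U - 1) = (-6 + 1**2 - 1*1)*(43 - 1) = (-6 + 1 - 1)*42 = -6*42 = -252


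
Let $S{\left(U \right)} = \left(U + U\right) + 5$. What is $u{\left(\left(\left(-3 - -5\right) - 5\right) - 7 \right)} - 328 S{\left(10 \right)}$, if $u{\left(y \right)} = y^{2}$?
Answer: $-8100$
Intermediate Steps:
$S{\left(U \right)} = 5 + 2 U$ ($S{\left(U \right)} = 2 U + 5 = 5 + 2 U$)
$u{\left(\left(\left(-3 - -5\right) - 5\right) - 7 \right)} - 328 S{\left(10 \right)} = \left(\left(\left(-3 - -5\right) - 5\right) - 7\right)^{2} - 328 \left(5 + 2 \cdot 10\right) = \left(\left(\left(-3 + 5\right) - 5\right) - 7\right)^{2} - 328 \left(5 + 20\right) = \left(\left(2 - 5\right) - 7\right)^{2} - 8200 = \left(-3 - 7\right)^{2} - 8200 = \left(-10\right)^{2} - 8200 = 100 - 8200 = -8100$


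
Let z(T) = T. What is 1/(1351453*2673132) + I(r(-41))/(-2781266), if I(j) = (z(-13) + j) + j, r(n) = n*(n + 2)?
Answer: -5753085023926997/5023817826067523868 ≈ -0.0011452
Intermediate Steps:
r(n) = n*(2 + n)
I(j) = -13 + 2*j (I(j) = (-13 + j) + j = -13 + 2*j)
1/(1351453*2673132) + I(r(-41))/(-2781266) = 1/(1351453*2673132) + (-13 + 2*(-41*(2 - 41)))/(-2781266) = (1/1351453)*(1/2673132) + (-13 + 2*(-41*(-39)))*(-1/2781266) = 1/3612612260796 + (-13 + 2*1599)*(-1/2781266) = 1/3612612260796 + (-13 + 3198)*(-1/2781266) = 1/3612612260796 + 3185*(-1/2781266) = 1/3612612260796 - 3185/2781266 = -5753085023926997/5023817826067523868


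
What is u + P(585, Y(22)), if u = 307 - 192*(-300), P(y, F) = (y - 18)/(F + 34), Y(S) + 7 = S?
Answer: 405430/7 ≈ 57919.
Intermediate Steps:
Y(S) = -7 + S
P(y, F) = (-18 + y)/(34 + F)
u = 57907 (u = 307 + 57600 = 57907)
u + P(585, Y(22)) = 57907 + (-18 + 585)/(34 + (-7 + 22)) = 57907 + 567/(34 + 15) = 57907 + 567/49 = 57907 + (1/49)*567 = 57907 + 81/7 = 405430/7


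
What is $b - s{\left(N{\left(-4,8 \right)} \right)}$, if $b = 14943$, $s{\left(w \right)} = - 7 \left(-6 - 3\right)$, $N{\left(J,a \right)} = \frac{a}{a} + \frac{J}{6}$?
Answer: $14880$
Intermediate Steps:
$N{\left(J,a \right)} = 1 + \frac{J}{6}$ ($N{\left(J,a \right)} = 1 + J \frac{1}{6} = 1 + \frac{J}{6}$)
$s{\left(w \right)} = 63$ ($s{\left(w \right)} = \left(-7\right) \left(-9\right) = 63$)
$b - s{\left(N{\left(-4,8 \right)} \right)} = 14943 - 63 = 14880$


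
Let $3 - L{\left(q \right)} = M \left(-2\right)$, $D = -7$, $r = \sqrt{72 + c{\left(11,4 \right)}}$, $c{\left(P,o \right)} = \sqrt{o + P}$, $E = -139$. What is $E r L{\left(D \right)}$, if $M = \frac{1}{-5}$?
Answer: $- \frac{1807 \sqrt{72 + \sqrt{15}}}{5} \approx -3148.0$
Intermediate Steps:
$c{\left(P,o \right)} = \sqrt{P + o}$
$r = \sqrt{72 + \sqrt{15}}$ ($r = \sqrt{72 + \sqrt{11 + 4}} = \sqrt{72 + \sqrt{15}} \approx 8.7105$)
$M = - \frac{1}{5} \approx -0.2$
$L{\left(q \right)} = \frac{13}{5}$ ($L{\left(q \right)} = 3 - \left(- \frac{1}{5}\right) \left(-2\right) = 3 - \frac{2}{5} = \frac{13}{5}$)
$E r L{\left(D \right)} = - 139 \sqrt{72 + \sqrt{15}} \cdot \frac{13}{5} = - \frac{1807 \sqrt{72 + \sqrt{15}}}{5}$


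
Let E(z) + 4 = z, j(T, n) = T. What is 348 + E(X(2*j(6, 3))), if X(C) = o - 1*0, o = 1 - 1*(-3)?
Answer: 348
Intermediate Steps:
o = 4 (o = 1 + 3 = 4)
X(C) = 4 (X(C) = 4 - 1*0 = 4 + 0 = 4)
E(z) = -4 + z
348 + E(X(2*j(6, 3))) = 348 + (-4 + 4) = 348 + 0 = 348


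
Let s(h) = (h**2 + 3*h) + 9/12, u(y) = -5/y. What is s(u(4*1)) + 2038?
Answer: 32585/16 ≈ 2036.6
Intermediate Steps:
s(h) = 3/4 + h**2 + 3*h (s(h) = (h**2 + 3*h) + 9*(1/12) = (h**2 + 3*h) + 3/4 = 3/4 + h**2 + 3*h)
s(u(4*1)) + 2038 = (3/4 + (-5/(4*1))**2 + 3*(-5/(4*1))) + 2038 = (3/4 + (-5/4)**2 + 3*(-5/4)) + 2038 = (3/4 + 25/16 - 15/4) + 2038 = -23/16 + 2038 = 32585/16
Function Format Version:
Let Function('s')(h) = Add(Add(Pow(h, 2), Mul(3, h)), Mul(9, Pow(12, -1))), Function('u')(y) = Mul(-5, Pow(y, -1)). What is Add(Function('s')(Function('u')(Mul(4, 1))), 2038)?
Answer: Rational(32585, 16) ≈ 2036.6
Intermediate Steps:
Function('s')(h) = Add(Rational(3, 4), Pow(h, 2), Mul(3, h)) (Function('s')(h) = Add(Add(Pow(h, 2), Mul(3, h)), Mul(9, Rational(1, 12))) = Add(Add(Pow(h, 2), Mul(3, h)), Rational(3, 4)) = Add(Rational(3, 4), Pow(h, 2), Mul(3, h)))
Add(Function('s')(Function('u')(Mul(4, 1))), 2038) = Add(Add(Rational(3, 4), Pow(Mul(-5, Pow(Mul(4, 1), -1)), 2), Mul(3, Mul(-5, Pow(Mul(4, 1), -1)))), 2038) = Add(Add(Rational(3, 4), Pow(Mul(-5, Pow(4, -1)), 2), Mul(3, Mul(-5, Pow(4, -1)))), 2038) = Add(Add(Rational(3, 4), Pow(Mul(-5, Rational(1, 4)), 2), Mul(3, Mul(-5, Rational(1, 4)))), 2038) = Add(Add(Rational(3, 4), Pow(Rational(-5, 4), 2), Mul(3, Rational(-5, 4))), 2038) = Add(Add(Rational(3, 4), Rational(25, 16), Rational(-15, 4)), 2038) = Add(Rational(-23, 16), 2038) = Rational(32585, 16)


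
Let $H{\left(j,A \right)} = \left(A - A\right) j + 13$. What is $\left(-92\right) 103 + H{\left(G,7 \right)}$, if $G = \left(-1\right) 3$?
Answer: $-9463$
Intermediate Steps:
$G = -3$
$H{\left(j,A \right)} = 13$ ($H{\left(j,A \right)} = 0 j + 13 = 0 + 13 = 13$)
$\left(-92\right) 103 + H{\left(G,7 \right)} = \left(-92\right) 103 + 13 = -9476 + 13 = -9463$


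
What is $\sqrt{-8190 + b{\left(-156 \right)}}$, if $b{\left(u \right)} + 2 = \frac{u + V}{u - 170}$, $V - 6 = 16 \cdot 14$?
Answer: $\frac{i \sqrt{217659279}}{163} \approx 90.511 i$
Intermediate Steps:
$V = 230$ ($V = 6 + 16 \cdot 14 = 6 + 224 = 230$)
$b{\left(u \right)} = -2 + \frac{230 + u}{-170 + u}$ ($b{\left(u \right)} = -2 + \frac{u + 230}{u - 170} = -2 + \frac{230 + u}{-170 + u}$)
$\sqrt{-8190 + b{\left(-156 \right)}} = \sqrt{-8190 + \frac{570 - -156}{-170 - 156}} = \sqrt{-8190 + \frac{570 + 156}{-326}} = \sqrt{-8190 - \frac{363}{163}} = \sqrt{- \frac{1335333}{163}} = \frac{i \sqrt{217659279}}{163}$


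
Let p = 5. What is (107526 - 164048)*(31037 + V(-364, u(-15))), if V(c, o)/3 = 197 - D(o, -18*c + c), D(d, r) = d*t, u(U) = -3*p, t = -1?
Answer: -1785134326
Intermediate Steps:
u(U) = -15 (u(U) = -3*5 = -15)
D(d, r) = -d (D(d, r) = d*(-1) = -d)
V(c, o) = 591 + 3*o (V(c, o) = 3*(197 - (-1)*o) = 3*(197 + o) = 591 + 3*o)
(107526 - 164048)*(31037 + V(-364, u(-15))) = (107526 - 164048)*(31037 + (591 + 3*(-15))) = -56522*(31037 + (591 - 45)) = -56522*(31037 + 546) = -56522*31583 = -1785134326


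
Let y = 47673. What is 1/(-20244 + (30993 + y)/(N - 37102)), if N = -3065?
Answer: -13389/271073138 ≈ -4.9393e-5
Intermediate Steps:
1/(-20244 + (30993 + y)/(N - 37102)) = 1/(-20244 + (30993 + 47673)/(-3065 - 37102)) = 1/(-20244 + 78666/(-40167)) = 1/(-20244 + 78666*(-1/40167)) = 1/(-20244 - 26222/13389) = 1/(-271073138/13389) = -13389/271073138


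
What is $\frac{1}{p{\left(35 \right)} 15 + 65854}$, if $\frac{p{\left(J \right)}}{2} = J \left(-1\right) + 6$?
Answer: $\frac{1}{64984} \approx 1.5388 \cdot 10^{-5}$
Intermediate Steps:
$p{\left(J \right)} = 12 - 2 J$ ($p{\left(J \right)} = 2 \left(J \left(-1\right) + 6\right) = 2 \left(- J + 6\right) = 2 \left(6 - J\right) = 12 - 2 J$)
$\frac{1}{p{\left(35 \right)} 15 + 65854} = \frac{1}{\left(12 - 70\right) 15 + 65854} = \frac{1}{\left(-58\right) 15 + 65854} = \frac{1}{-870 + 65854} = \frac{1}{64984}$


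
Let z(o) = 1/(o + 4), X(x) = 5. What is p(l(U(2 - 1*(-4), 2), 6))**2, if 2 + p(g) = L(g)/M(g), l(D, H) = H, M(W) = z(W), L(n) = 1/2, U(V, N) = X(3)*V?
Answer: 9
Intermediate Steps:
U(V, N) = 5*V
L(n) = 1/2
z(o) = 1/(4 + o)
M(W) = 1/(4 + W)
p(g) = g/2 (p(g) = -2 + 1/(2*(1/(4 + g))) = -2 + (4 + g)/2 = -2 + (2 + g/2) = g/2)
p(l(U(2 - 1*(-4), 2), 6))**2 = ((1/2)*6)**2 = 3**2 = 9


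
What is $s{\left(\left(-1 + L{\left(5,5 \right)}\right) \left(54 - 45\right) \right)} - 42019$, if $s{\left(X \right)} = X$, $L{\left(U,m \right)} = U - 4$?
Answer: $-42019$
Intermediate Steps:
$L{\left(U,m \right)} = -4 + U$
$s{\left(\left(-1 + L{\left(5,5 \right)}\right) \left(54 - 45\right) \right)} - 42019 = \left(-1 + \left(-4 + 5\right)\right) \left(54 - 45\right) - 42019 = \left(-1 + 1\right) 9 - 42019 = 0 \cdot 9 - 42019 = 0 - 42019 = -42019$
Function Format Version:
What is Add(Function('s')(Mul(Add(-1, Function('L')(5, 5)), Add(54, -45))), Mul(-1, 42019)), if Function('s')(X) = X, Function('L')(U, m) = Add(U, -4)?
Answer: -42019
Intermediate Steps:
Function('L')(U, m) = Add(-4, U)
Add(Function('s')(Mul(Add(-1, Function('L')(5, 5)), Add(54, -45))), Mul(-1, 42019)) = Add(Mul(Add(-1, Add(-4, 5)), Add(54, -45)), Mul(-1, 42019)) = Add(Mul(Add(-1, 1), 9), -42019) = Add(Mul(0, 9), -42019) = Add(0, -42019) = -42019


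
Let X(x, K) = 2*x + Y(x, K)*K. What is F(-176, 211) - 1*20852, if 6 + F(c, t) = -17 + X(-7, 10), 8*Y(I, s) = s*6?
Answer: -20814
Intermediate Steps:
Y(I, s) = 3*s/4 (Y(I, s) = (s*6)/8 = (6*s)/8 = 3*s/4)
X(x, K) = 2*x + 3*K**2/4 (X(x, K) = 2*x + (3*K/4)*K = 2*x + 3*K**2/4)
F(c, t) = 38 (F(c, t) = -6 + (-17 + (2*(-7) + (3/4)*10**2)) = -6 + (-17 + (-14 + (3/4)*100)) = -6 + (-17 + (-14 + 75)) = -6 + (-17 + 61) = -6 + 44 = 38)
F(-176, 211) - 1*20852 = 38 - 1*20852 = 38 - 20852 = -20814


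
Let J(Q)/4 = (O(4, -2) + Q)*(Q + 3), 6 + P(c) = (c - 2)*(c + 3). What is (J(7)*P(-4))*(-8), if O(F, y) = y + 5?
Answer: 0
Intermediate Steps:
O(F, y) = 5 + y
P(c) = -6 + (-2 + c)*(3 + c) (P(c) = -6 + (c - 2)*(c + 3) = -6 + (-2 + c)*(3 + c))
J(Q) = 4*(3 + Q)² (J(Q) = 4*(((5 - 2) + Q)*(Q + 3)) = 4*((3 + Q)*(3 + Q)) = 4*(3 + Q)²)
(J(7)*P(-4))*(-8) = ((36 + 4*7² + 24*7)*(-12 - 4 + (-4)²))*(-8) = ((36 + 4*49 + 168)*(-12 - 4 + 16))*(-8) = ((36 + 196 + 168)*0)*(-8) = (400*0)*(-8) = 0*(-8) = 0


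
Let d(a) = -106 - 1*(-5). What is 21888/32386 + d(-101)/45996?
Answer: 501744731/744813228 ≈ 0.67365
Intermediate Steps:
d(a) = -101 (d(a) = -106 + 5 = -101)
21888/32386 + d(-101)/45996 = 21888/32386 - 101/45996 = 21888*(1/32386) - 101*1/45996 = 10944/16193 - 101/45996 = 501744731/744813228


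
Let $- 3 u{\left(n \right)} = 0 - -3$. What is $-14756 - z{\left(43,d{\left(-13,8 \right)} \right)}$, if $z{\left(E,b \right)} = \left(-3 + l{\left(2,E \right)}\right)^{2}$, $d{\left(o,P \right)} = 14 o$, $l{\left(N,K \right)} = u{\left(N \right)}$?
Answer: $-14772$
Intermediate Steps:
$u{\left(n \right)} = -1$ ($u{\left(n \right)} = - \frac{0 - -3}{3} = - \frac{0 + 3}{3} = \left(- \frac{1}{3}\right) 3 = -1$)
$l{\left(N,K \right)} = -1$
$z{\left(E,b \right)} = 16$ ($z{\left(E,b \right)} = \left(-3 - 1\right)^{2} = \left(-4\right)^{2} = 16$)
$-14756 - z{\left(43,d{\left(-13,8 \right)} \right)} = -14756 - 16 = -14772$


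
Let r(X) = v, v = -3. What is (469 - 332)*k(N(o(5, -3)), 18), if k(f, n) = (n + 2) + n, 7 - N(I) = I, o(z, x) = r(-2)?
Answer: 5206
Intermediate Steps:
r(X) = -3
o(z, x) = -3
N(I) = 7 - I
k(f, n) = 2 + 2*n (k(f, n) = (2 + n) + n = 2 + 2*n)
(469 - 332)*k(N(o(5, -3)), 18) = (469 - 332)*(2 + 2*18) = 137*(2 + 36) = 137*38 = 5206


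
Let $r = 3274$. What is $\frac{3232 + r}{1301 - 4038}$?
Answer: $- \frac{6506}{2737} \approx -2.3771$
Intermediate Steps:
$\frac{3232 + r}{1301 - 4038} = \frac{3232 + 3274}{1301 - 4038} = \frac{6506}{-2737} = 6506 \left(- \frac{1}{2737}\right) = - \frac{6506}{2737}$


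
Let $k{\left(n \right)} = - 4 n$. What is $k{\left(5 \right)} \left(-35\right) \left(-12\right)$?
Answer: $-8400$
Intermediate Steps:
$k{\left(5 \right)} \left(-35\right) \left(-12\right) = \left(-4\right) 5 \left(-35\right) \left(-12\right) = \left(-20\right) \left(-35\right) \left(-12\right) = 700 \left(-12\right) = -8400$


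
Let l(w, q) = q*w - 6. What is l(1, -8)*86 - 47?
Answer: -1251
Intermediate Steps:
l(w, q) = -6 + q*w
l(1, -8)*86 - 47 = (-6 - 8*1)*86 - 47 = (-6 - 8)*86 - 47 = -14*86 - 47 = -1204 - 47 = -1251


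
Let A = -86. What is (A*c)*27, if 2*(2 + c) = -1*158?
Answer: 188082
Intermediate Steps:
c = -81 (c = -2 + (-1*158)/2 = -2 + (½)*(-158) = -2 - 79 = -81)
(A*c)*27 = -86*(-81)*27 = 6966*27 = 188082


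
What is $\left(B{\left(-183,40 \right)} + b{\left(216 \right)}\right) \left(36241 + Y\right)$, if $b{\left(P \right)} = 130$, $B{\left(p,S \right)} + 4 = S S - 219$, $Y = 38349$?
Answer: $112407130$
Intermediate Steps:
$B{\left(p,S \right)} = -223 + S^{2}$ ($B{\left(p,S \right)} = -4 + \left(S S - 219\right) = -4 + \left(S^{2} - 219\right) = -4 + \left(-219 + S^{2}\right) = -223 + S^{2}$)
$\left(B{\left(-183,40 \right)} + b{\left(216 \right)}\right) \left(36241 + Y\right) = \left(\left(-223 + 40^{2}\right) + 130\right) \left(36241 + 38349\right) = \left(\left(-223 + 1600\right) + 130\right) 74590 = \left(1377 + 130\right) 74590 = 1507 \cdot 74590 = 112407130$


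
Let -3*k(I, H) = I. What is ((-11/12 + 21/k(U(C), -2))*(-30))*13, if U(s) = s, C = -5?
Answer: -9113/2 ≈ -4556.5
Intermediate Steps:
k(I, H) = -I/3
((-11/12 + 21/k(U(C), -2))*(-30))*13 = ((-11/12 + 21/((-1/3*(-5))))*(-30))*13 = ((-11*1/12 + 21/(5/3))*(-30))*13 = ((-11/12 + 21*(3/5))*(-30))*13 = ((-11/12 + 63/5)*(-30))*13 = ((701/60)*(-30))*13 = -701/2*13 = -9113/2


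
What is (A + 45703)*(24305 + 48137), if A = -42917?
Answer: 201823412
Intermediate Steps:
(A + 45703)*(24305 + 48137) = (-42917 + 45703)*(24305 + 48137) = 2786*72442 = 201823412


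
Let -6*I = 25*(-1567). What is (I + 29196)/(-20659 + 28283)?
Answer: 214351/45744 ≈ 4.6859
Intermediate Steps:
I = 39175/6 (I = -25*(-1567)/6 = -⅙*(-39175) = 39175/6 ≈ 6529.2)
(I + 29196)/(-20659 + 28283) = (39175/6 + 29196)/(-20659 + 28283) = (214351/6)/7624 = (214351/6)*(1/7624) = 214351/45744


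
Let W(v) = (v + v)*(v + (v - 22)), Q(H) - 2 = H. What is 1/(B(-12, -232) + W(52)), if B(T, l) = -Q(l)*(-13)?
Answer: 1/5538 ≈ 0.00018057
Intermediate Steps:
Q(H) = 2 + H
W(v) = 2*v*(-22 + 2*v) (W(v) = (2*v)*(v + (-22 + v)) = (2*v)*(-22 + 2*v) = 2*v*(-22 + 2*v))
B(T, l) = 26 + 13*l (B(T, l) = -(2 + l)*(-13) = -(-26 - 13*l) = 26 + 13*l)
1/(B(-12, -232) + W(52)) = 1/((26 + 13*(-232)) + 4*52*(-11 + 52)) = 1/((26 - 3016) + 4*52*41) = 1/(-2990 + 8528) = 1/5538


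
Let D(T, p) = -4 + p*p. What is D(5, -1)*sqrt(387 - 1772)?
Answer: -3*I*sqrt(1385) ≈ -111.65*I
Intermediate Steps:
D(T, p) = -4 + p**2
D(5, -1)*sqrt(387 - 1772) = (-4 + (-1)**2)*sqrt(387 - 1772) = (-4 + 1)*sqrt(-1385) = -3*I*sqrt(1385)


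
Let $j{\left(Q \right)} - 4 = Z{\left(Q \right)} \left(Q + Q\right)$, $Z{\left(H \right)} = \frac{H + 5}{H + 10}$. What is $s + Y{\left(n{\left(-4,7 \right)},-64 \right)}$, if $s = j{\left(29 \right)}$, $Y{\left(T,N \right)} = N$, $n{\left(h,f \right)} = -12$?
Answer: $- \frac{368}{39} \approx -9.4359$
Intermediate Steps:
$Z{\left(H \right)} = \frac{5 + H}{10 + H}$
$j{\left(Q \right)} = 4 + \frac{2 Q \left(5 + Q\right)}{10 + Q}$ ($j{\left(Q \right)} = 4 + \frac{5 + Q}{10 + Q} \left(Q + Q\right) = 4 + \frac{5 + Q}{10 + Q} 2 Q = 4 + \frac{2 Q \left(5 + Q\right)}{10 + Q}$)
$s = \frac{2128}{39}$ ($s = \frac{2 \left(20 + 29^{2} + 7 \cdot 29\right)}{10 + 29} = \frac{2 \left(20 + 841 + 203\right)}{39} = 2 \cdot \frac{1}{39} \cdot 1064 = \frac{2128}{39} \approx 54.564$)
$s + Y{\left(n{\left(-4,7 \right)},-64 \right)} = \frac{2128}{39} - 64 = - \frac{368}{39}$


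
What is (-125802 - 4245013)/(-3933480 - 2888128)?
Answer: 4370815/6821608 ≈ 0.64073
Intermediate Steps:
(-125802 - 4245013)/(-3933480 - 2888128) = -4370815/(-6821608) = -4370815*(-1/6821608) = 4370815/6821608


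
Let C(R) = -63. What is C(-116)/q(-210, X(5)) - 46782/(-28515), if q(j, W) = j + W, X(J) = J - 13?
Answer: 3998307/2072090 ≈ 1.9296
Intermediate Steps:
X(J) = -13 + J
q(j, W) = W + j
C(-116)/q(-210, X(5)) - 46782/(-28515) = -63/((-13 + 5) - 210) - 46782/(-28515) = -63/(-8 - 210) - 46782*(-1/28515) = -63/(-218) + 15594/9505 = -63*(-1/218) + 15594/9505 = 63/218 + 15594/9505 = 3998307/2072090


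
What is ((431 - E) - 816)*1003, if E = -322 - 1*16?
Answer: -47141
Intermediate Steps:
E = -338 (E = -322 - 16 = -338)
((431 - E) - 816)*1003 = ((431 - 1*(-338)) - 816)*1003 = ((431 + 338) - 816)*1003 = (769 - 816)*1003 = -47*1003 = -47141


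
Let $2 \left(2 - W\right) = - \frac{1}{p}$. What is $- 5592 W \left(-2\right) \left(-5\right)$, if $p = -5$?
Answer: $-106248$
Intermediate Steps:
$W = \frac{19}{10}$ ($W = 2 - \frac{\left(-1\right) \frac{1}{-5}}{2} = 2 - \frac{\left(-1\right) \left(- \frac{1}{5}\right)}{2} = 2 - \frac{1}{10} = \frac{19}{10} \approx 1.9$)
$- 5592 W \left(-2\right) \left(-5\right) = - 5592 \cdot \frac{19}{10} \left(-2\right) \left(-5\right) = - 5592 \left(\left(- \frac{19}{5}\right) \left(-5\right)\right) = \left(-5592\right) 19 = -106248$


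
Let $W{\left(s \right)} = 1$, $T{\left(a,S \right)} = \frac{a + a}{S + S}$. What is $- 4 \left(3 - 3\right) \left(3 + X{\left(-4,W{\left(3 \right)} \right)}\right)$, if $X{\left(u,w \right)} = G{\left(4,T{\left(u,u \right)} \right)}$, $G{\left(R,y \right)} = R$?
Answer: $0$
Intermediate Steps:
$T{\left(a,S \right)} = \frac{a}{S}$ ($T{\left(a,S \right)} = \frac{2 a}{2 S} = 2 a \frac{1}{2 S} = \frac{a}{S}$)
$X{\left(u,w \right)} = 4$
$- 4 \left(3 - 3\right) \left(3 + X{\left(-4,W{\left(3 \right)} \right)}\right) = - 4 \left(3 - 3\right) \left(3 + 4\right) = \left(-4\right) 0 \cdot 7 = 0 \cdot 7 = 0$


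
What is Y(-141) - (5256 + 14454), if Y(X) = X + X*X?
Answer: 30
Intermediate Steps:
Y(X) = X + X**2
Y(-141) - (5256 + 14454) = -141*(1 - 141) - (5256 + 14454) = -141*(-140) - 1*19710 = 19740 - 19710 = 30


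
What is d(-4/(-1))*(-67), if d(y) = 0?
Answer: 0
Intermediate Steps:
d(-4/(-1))*(-67) = 0*(-67) = 0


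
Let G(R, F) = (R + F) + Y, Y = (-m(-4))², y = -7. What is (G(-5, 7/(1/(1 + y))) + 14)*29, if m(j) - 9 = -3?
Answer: 87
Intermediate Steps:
m(j) = 6 (m(j) = 9 - 3 = 6)
Y = 36 (Y = (-1*6)² = (-6)² = 36)
G(R, F) = 36 + F + R (G(R, F) = (R + F) + 36 = (F + R) + 36 = 36 + F + R)
(G(-5, 7/(1/(1 + y))) + 14)*29 = ((36 + 7/(1/(1 - 7)) - 5) + 14)*29 = ((36 + 7/(1/(-6)) - 5) + 14)*29 = ((36 + 7/(-⅙) - 5) + 14)*29 = ((36 + 7*(-6) - 5) + 14)*29 = ((36 - 42 - 5) + 14)*29 = (-11 + 14)*29 = 3*29 = 87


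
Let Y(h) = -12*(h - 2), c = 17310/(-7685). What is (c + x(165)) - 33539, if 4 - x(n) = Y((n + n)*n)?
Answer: 952692155/1537 ≈ 6.1984e+5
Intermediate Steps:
c = -3462/1537 (c = 17310*(-1/7685) = -3462/1537 ≈ -2.2524)
Y(h) = 24 - 12*h (Y(h) = -12*(-2 + h) = 24 - 12*h)
x(n) = -20 + 24*n² (x(n) = 4 - (24 - 12*(n + n)*n) = 4 - (24 - 12*2*n*n) = 4 - (24 - 24*n²) = 4 + (-24 + 24*n²) = -20 + 24*n²)
(c + x(165)) - 33539 = (-3462/1537 + (-20 + 24*165²)) - 33539 = (-3462/1537 + (-20 + 24*27225)) - 33539 = (-3462/1537 + (-20 + 653400)) - 33539 = (-3462/1537 + 653380) - 33539 = 1004241598/1537 - 33539 = 952692155/1537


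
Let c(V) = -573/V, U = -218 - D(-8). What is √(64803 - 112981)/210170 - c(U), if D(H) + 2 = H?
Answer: -573/208 + I*√48178/210170 ≈ -2.7548 + 0.0010444*I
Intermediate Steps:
D(H) = -2 + H
U = -208 (U = -218 - (-2 - 8) = -218 - 1*(-10) = -218 + 10 = -208)
√(64803 - 112981)/210170 - c(U) = √(64803 - 112981)/210170 - (-573)/(-208) = √(-48178)*(1/210170) - (-573)*(-1)/208 = (I*√48178)*(1/210170) - 1*573/208 = I*√48178/210170 - 573/208 = -573/208 + I*√48178/210170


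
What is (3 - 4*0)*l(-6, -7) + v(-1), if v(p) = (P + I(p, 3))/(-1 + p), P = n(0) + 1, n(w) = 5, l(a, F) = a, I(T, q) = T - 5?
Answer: -18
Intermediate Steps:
I(T, q) = -5 + T
P = 6 (P = 5 + 1 = 6)
v(p) = (1 + p)/(-1 + p) (v(p) = (6 + (-5 + p))/(-1 + p) = (1 + p)/(-1 + p))
(3 - 4*0)*l(-6, -7) + v(-1) = (3 - 4*0)*(-6) + (1 - 1)/(-1 - 1) = (3 + 0)*(-6) + 0/(-2) = 3*(-6) - 1/2*0 = -18 + 0 = -18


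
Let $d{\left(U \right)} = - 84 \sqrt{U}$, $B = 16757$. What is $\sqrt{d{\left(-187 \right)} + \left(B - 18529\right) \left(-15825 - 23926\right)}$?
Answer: $2 \sqrt{17609693 - 21 i \sqrt{187}} \approx 8392.8 - 0.068433 i$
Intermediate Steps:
$\sqrt{d{\left(-187 \right)} + \left(B - 18529\right) \left(-15825 - 23926\right)} = \sqrt{- 84 \sqrt{-187} + \left(16757 - 18529\right) \left(-15825 - 23926\right)} = \sqrt{- 84 i \sqrt{187} - -70438772} = \sqrt{- 84 i \sqrt{187} + 70438772} = \sqrt{70438772 - 84 i \sqrt{187}}$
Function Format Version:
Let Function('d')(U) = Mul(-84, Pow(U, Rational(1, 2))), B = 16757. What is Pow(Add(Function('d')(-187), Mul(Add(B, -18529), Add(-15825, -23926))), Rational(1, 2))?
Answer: Mul(2, Pow(Add(17609693, Mul(-21, I, Pow(187, Rational(1, 2)))), Rational(1, 2))) ≈ Add(8392.8, Mul(-0.068433, I))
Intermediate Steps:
Pow(Add(Function('d')(-187), Mul(Add(B, -18529), Add(-15825, -23926))), Rational(1, 2)) = Pow(Add(Mul(-84, Pow(-187, Rational(1, 2))), Mul(Add(16757, -18529), Add(-15825, -23926))), Rational(1, 2)) = Pow(Add(Mul(-84, Mul(I, Pow(187, Rational(1, 2)))), Mul(-1772, -39751)), Rational(1, 2)) = Pow(Add(Mul(-84, I, Pow(187, Rational(1, 2))), 70438772), Rational(1, 2)) = Pow(Add(70438772, Mul(-84, I, Pow(187, Rational(1, 2)))), Rational(1, 2))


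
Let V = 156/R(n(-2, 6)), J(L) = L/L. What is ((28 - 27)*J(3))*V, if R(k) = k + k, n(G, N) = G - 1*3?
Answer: -78/5 ≈ -15.600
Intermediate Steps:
n(G, N) = -3 + G (n(G, N) = G - 3 = -3 + G)
R(k) = 2*k
J(L) = 1
V = -78/5 (V = 156/((2*(-3 - 2))) = 156/((2*(-5))) = 156/(-10) = 156*(-⅒) = -78/5 ≈ -15.600)
((28 - 27)*J(3))*V = ((28 - 27)*1)*(-78/5) = (1*1)*(-78/5) = 1*(-78/5) = -78/5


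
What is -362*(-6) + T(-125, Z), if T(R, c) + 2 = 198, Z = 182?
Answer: 2368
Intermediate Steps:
T(R, c) = 196 (T(R, c) = -2 + 198 = 196)
-362*(-6) + T(-125, Z) = -362*(-6) + 196 = 2172 + 196 = 2368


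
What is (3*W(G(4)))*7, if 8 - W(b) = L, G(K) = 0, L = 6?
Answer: 42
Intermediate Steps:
W(b) = 2 (W(b) = 8 - 1*6 = 8 - 6 = 2)
(3*W(G(4)))*7 = (3*2)*7 = 6*7 = 42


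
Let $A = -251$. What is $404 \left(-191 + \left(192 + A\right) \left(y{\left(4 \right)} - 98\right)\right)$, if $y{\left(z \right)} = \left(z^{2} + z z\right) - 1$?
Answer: $1519848$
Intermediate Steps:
$y{\left(z \right)} = -1 + 2 z^{2}$ ($y{\left(z \right)} = \left(z^{2} + z^{2}\right) - 1 = 2 z^{2} - 1 = -1 + 2 z^{2}$)
$404 \left(-191 + \left(192 + A\right) \left(y{\left(4 \right)} - 98\right)\right) = 404 \left(-191 + \left(192 - 251\right) \left(\left(-1 + 2 \cdot 4^{2}\right) - 98\right)\right) = 404 \left(-191 - 59 \left(\left(-1 + 2 \cdot 16\right) - 98\right)\right) = 404 \left(-191 - 59 \left(\left(-1 + 32\right) - 98\right)\right) = 404 \left(-191 - 59 \left(31 - 98\right)\right) = 404 \left(-191 - -3953\right) = 404 \left(-191 + 3953\right) = 404 \cdot 3762 = 1519848$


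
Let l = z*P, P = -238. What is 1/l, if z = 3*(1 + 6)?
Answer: -1/4998 ≈ -0.00020008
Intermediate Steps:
z = 21 (z = 3*7 = 21)
l = -4998 (l = 21*(-238) = -4998)
1/l = 1/(-4998) = -1/4998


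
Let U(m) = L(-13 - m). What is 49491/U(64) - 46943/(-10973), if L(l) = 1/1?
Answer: 543111686/10973 ≈ 49495.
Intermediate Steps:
L(l) = 1
U(m) = 1
49491/U(64) - 46943/(-10973) = 49491/1 - 46943/(-10973) = 49491*1 - 46943*(-1/10973) = 49491 + 46943/10973 = 543111686/10973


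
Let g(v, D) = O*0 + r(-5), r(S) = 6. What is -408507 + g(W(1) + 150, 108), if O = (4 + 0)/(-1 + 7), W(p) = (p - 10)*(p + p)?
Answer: -408501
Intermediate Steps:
W(p) = 2*p*(-10 + p) (W(p) = (-10 + p)*(2*p) = 2*p*(-10 + p))
O = 2/3 (O = 4/6 = 4*(1/6) = 2/3 ≈ 0.66667)
g(v, D) = 6 (g(v, D) = (2/3)*0 + 6 = 0 + 6 = 6)
-408507 + g(W(1) + 150, 108) = -408507 + 6 = -408501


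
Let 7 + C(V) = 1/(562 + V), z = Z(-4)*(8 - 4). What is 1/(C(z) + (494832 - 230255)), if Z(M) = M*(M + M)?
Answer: 690/182553301 ≈ 3.7797e-6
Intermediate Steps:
Z(M) = 2*M**2 (Z(M) = M*(2*M) = 2*M**2)
z = 128 (z = (2*(-4)**2)*(8 - 4) = (2*16)*4 = 32*4 = 128)
C(V) = -7 + 1/(562 + V)
1/(C(z) + (494832 - 230255)) = 1/((-3933 - 7*128)/(562 + 128) + (494832 - 230255)) = 1/((-3933 - 896)/690 + 264577) = 1/((1/690)*(-4829) + 264577) = 1/(-4829/690 + 264577) = 1/(182553301/690) = 690/182553301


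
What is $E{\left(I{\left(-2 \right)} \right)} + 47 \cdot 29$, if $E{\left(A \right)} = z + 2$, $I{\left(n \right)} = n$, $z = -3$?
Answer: $1362$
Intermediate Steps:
$E{\left(A \right)} = -1$ ($E{\left(A \right)} = -3 + 2 = -1$)
$E{\left(I{\left(-2 \right)} \right)} + 47 \cdot 29 = -1 + 47 \cdot 29 = -1 + 1363 = 1362$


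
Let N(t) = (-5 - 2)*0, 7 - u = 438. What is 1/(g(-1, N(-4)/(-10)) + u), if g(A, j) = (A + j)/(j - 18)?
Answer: -18/7757 ≈ -0.0023205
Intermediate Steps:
u = -431 (u = 7 - 1*438 = 7 - 438 = -431)
N(t) = 0 (N(t) = -7*0 = 0)
g(A, j) = (A + j)/(-18 + j)
1/(g(-1, N(-4)/(-10)) + u) = 1/((-1 + 0/(-10))/(-18 + 0/(-10)) - 431) = 1/((-1 + 0*(-1/10))/(-18 + 0*(-1/10)) - 431) = 1/((-1 + 0)/(-18 + 0) - 431) = 1/(-1/(-18) - 431) = 1/(-1/18*(-1) - 431) = 1/(1/18 - 431) = 1/(-7757/18) = -18/7757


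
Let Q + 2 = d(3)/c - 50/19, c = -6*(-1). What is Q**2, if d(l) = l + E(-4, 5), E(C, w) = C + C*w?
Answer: 95481/1444 ≈ 66.123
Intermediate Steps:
c = 6
d(l) = -24 + l (d(l) = l - 4*(1 + 5) = l - 4*6 = l - 24 = -24 + l)
Q = -309/38 (Q = -2 + ((-24 + 3)/6 - 50/19) = -2 + (-21*1/6 - 50*1/19) = -2 + (-7/2 - 50/19) = -2 - 233/38 = -309/38 ≈ -8.1316)
Q**2 = (-309/38)**2 = 95481/1444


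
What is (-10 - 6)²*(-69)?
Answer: -17664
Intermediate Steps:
(-10 - 6)²*(-69) = (-16)²*(-69) = 256*(-69) = -17664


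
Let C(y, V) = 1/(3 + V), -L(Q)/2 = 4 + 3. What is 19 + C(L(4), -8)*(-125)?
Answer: 44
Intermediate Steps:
L(Q) = -14 (L(Q) = -2*(4 + 3) = -2*7 = -14)
19 + C(L(4), -8)*(-125) = 19 - 125/(3 - 8) = 19 - 125/(-5) = 19 - 1/5*(-125) = 19 + 25 = 44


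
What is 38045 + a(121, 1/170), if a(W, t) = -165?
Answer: 37880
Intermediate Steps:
38045 + a(121, 1/170) = 38045 - 165 = 37880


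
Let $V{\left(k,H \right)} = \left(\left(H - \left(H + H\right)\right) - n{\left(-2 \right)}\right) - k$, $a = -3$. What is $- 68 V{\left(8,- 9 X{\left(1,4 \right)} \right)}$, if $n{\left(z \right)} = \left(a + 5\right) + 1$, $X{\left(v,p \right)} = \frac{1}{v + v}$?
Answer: $442$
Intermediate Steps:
$X{\left(v,p \right)} = \frac{1}{2 v}$
$n{\left(z \right)} = 3$ ($n{\left(z \right)} = \left(-3 + 5\right) + 1 = 2 + 1 = 3$)
$V{\left(k,H \right)} = -3 - H - k$ ($V{\left(k,H \right)} = \left(\left(H - \left(H + H\right)\right) - 3\right) - k = \left(\left(H - 2 H\right) - 3\right) - k = \left(- H - 3\right) - k = \left(-3 - H\right) - k = -3 - H - k$)
$- 68 V{\left(8,- 9 X{\left(1,4 \right)} \right)} = - 68 \left(-3 - - 9 \frac{1}{2 \cdot 1} - 8\right) = - 68 \left(-3 - - 9 \cdot \frac{1}{2} \cdot 1 - 8\right) = - 68 \left(-3 - \left(-9\right) \frac{1}{2} - 8\right) = - 68 \left(-3 - - \frac{9}{2} - 8\right) = - 68 \left(-3 + \frac{9}{2} - 8\right) = \left(-68\right) \left(- \frac{13}{2}\right) = 442$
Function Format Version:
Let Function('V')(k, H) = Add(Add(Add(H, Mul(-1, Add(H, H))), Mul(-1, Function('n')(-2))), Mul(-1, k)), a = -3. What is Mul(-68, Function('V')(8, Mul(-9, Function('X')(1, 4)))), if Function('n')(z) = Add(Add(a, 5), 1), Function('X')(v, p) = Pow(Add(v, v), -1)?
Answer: 442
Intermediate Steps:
Function('X')(v, p) = Mul(Rational(1, 2), Pow(v, -1)) (Function('X')(v, p) = Pow(Mul(2, v), -1) = Mul(Rational(1, 2), Pow(v, -1)))
Function('n')(z) = 3 (Function('n')(z) = Add(Add(-3, 5), 1) = Add(2, 1) = 3)
Function('V')(k, H) = Add(-3, Mul(-1, H), Mul(-1, k)) (Function('V')(k, H) = Add(Add(Add(H, Mul(-1, Add(H, H))), Mul(-1, 3)), Mul(-1, k)) = Add(Add(Add(H, Mul(-1, Mul(2, H))), -3), Mul(-1, k)) = Add(Add(Add(H, Mul(-2, H)), -3), Mul(-1, k)) = Add(Add(Mul(-1, H), -3), Mul(-1, k)) = Add(Add(-3, Mul(-1, H)), Mul(-1, k)) = Add(-3, Mul(-1, H), Mul(-1, k)))
Mul(-68, Function('V')(8, Mul(-9, Function('X')(1, 4)))) = Mul(-68, Add(-3, Mul(-1, Mul(-9, Mul(Rational(1, 2), Pow(1, -1)))), Mul(-1, 8))) = Mul(-68, Add(-3, Mul(-1, Mul(-9, Mul(Rational(1, 2), 1))), -8)) = Mul(-68, Add(-3, Mul(-1, Mul(-9, Rational(1, 2))), -8)) = Mul(-68, Add(-3, Mul(-1, Rational(-9, 2)), -8)) = Mul(-68, Add(-3, Rational(9, 2), -8)) = Mul(-68, Rational(-13, 2)) = 442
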